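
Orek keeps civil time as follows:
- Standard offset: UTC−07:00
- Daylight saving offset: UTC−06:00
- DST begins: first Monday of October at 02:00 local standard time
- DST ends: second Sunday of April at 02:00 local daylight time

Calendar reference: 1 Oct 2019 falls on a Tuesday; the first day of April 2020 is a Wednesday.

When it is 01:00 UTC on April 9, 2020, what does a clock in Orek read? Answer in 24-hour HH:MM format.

1 October 2019 is a Tuesday, so the first Monday is October 7.
1 April 2020 is a Wednesday, so the first Sunday is April 5 and the second is April 12.
At the standard offset (UTC−07:00), 01:00 UTC − 7h = 18:00 Orek standard time (rolling into the previous day, 8 April 2020).
The standard-time date in Orek, April 8, 2020, lies within the daylight-saving period (7 October 2019 – 12 April 2020), so Orek is on daylight time, UTC−06:00.
01:00 UTC − 6h = 19:00 local (rolling into the previous day, 8 April 2020).

19:00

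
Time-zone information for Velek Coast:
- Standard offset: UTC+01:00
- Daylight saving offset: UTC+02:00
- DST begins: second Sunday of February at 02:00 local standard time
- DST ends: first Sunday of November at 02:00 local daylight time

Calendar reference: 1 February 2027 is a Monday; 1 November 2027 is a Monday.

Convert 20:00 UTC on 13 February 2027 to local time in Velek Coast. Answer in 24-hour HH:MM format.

21:00

1 February 2027 is a Monday, so the first Sunday is February 7 and the second is February 14.
1 November 2027 is a Monday, so the first Sunday is November 7.
At the standard offset (UTC+01:00), 20:00 UTC + 1h = 21:00 Velek Coast standard time.
Daylight saving runs 14 February – 7 November; the standard-time date in Velek Coast, 13 February 2027, is outside that window, so Velek Coast is on standard time at UTC+01:00.
20:00 UTC + 1h = 21:00 local.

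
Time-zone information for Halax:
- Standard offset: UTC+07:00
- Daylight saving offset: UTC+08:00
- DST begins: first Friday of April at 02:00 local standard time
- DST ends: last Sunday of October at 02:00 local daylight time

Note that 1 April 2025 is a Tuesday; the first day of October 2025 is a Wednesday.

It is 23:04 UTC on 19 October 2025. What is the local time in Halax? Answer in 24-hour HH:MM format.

1 April 2025 is a Tuesday, so the first Friday is April 4.
1 October 2025 is a Wednesday, so Sundays fall on 5, 12, 19, 26; the last is October 26.
At the standard offset (UTC+07:00), 23:04 UTC + 7h = 06:04 Halax standard time (rolling into the next day, 20 October 2025).
The standard-time date in Halax, 20 October 2025, lies within the daylight-saving period (4 April – 26 October), so Halax is on daylight time, UTC+08:00.
23:04 UTC + 8h = 07:04 local (rolling into the next day, 20 October 2025).

07:04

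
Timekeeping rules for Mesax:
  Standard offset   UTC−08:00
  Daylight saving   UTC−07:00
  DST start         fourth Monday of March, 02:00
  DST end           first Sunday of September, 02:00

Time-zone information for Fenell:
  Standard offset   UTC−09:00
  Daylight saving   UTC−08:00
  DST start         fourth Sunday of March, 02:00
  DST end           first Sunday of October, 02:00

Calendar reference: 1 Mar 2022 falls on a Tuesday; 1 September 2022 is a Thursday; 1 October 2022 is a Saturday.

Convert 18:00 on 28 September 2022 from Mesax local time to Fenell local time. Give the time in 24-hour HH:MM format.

1 March 2022 is a Tuesday, so the first Monday is March 7 and the fourth is March 28.
1 September 2022 is a Thursday, so the first Sunday is September 4.
28 September 2022 is outside the daylight-saving period (28 March – 4 September), so Mesax is on standard time, UTC−08:00.
18:00 Mesax + 8h = 02:00 UTC (rolling into the next day, 29 September 2022).
1 March 2022 is a Tuesday, so the first Sunday is March 6 and the fourth is March 27.
1 October 2022 is a Saturday, so the first Sunday is October 2.
At the standard offset (UTC−09:00), 02:00 UTC − 9h = 17:00 Fenell standard time (rolling into the previous day, 28 September 2022).
Daylight saving runs 27 March – 2 October; the standard-time date in Fenell, 28 September 2022, is inside that window, so Fenell is at UTC−08:00.
02:00 UTC − 8h = 18:00 Fenell (rolling into the previous day, 28 September 2022).

18:00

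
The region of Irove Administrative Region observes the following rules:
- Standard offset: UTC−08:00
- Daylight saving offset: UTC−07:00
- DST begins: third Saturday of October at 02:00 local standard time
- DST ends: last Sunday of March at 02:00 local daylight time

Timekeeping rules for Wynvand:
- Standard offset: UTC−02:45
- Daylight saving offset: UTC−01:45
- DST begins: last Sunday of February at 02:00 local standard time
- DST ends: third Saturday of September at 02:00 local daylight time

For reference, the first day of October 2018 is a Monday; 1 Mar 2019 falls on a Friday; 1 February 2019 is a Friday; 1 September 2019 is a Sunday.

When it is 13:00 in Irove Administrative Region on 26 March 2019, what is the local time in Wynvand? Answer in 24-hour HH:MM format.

18:15

1 October 2018 is a Monday, so the first Saturday is October 6 and the third is October 20.
1 March 2019 is a Friday, so Sundays fall on 3, 10, 17, 24, 31; the last is March 31.
26 March 2019 falls between 20 October 2018 and 31 March 2019, so daylight saving is in effect and Irove Administrative Region is at UTC−07:00.
13:00 Irove Administrative Region + 7h = 20:00 UTC.
1 February 2019 is a Friday, so Sundays fall on 3, 10, 17, 24; the last is February 24.
1 September 2019 is a Sunday, so the first Saturday is September 7 and the third is September 21.
At the standard offset (UTC−02:45), 20:00 UTC − 2h45m = 17:15 Wynvand standard time.
The standard-time date in Wynvand, 26 March 2019, falls between 24 February and 21 September, so daylight saving is in effect and Wynvand is at UTC−01:45.
20:00 UTC − 1h45m = 18:15 Wynvand.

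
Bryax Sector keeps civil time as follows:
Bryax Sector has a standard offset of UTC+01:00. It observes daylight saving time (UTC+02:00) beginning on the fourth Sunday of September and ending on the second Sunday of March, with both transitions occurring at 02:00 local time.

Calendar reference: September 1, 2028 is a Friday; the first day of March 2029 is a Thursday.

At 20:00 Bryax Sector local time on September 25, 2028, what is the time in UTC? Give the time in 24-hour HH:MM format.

1 September 2028 is a Friday, so the first Sunday is September 3 and the fourth is September 24.
1 March 2029 is a Thursday, so the first Sunday is March 4 and the second is March 11.
September 25, 2028 falls between 24 September 2028 and 11 March 2029, so daylight saving is in effect and Bryax Sector is at UTC+02:00.
20:00 local − 2h = 18:00 UTC.

18:00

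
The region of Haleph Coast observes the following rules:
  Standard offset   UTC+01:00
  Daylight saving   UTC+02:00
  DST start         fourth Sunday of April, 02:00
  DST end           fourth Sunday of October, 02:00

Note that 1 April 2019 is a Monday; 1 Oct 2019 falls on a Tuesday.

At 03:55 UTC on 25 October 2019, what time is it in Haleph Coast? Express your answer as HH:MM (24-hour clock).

1 April 2019 is a Monday, so the first Sunday is April 7 and the fourth is April 28.
1 October 2019 is a Tuesday, so the first Sunday is October 6 and the fourth is October 27.
At the standard offset (UTC+01:00), 03:55 UTC + 1h = 04:55 Haleph Coast standard time.
The standard-time date in Haleph Coast, 25 October 2019, falls between 28 April and 27 October, so daylight saving is in effect and Haleph Coast is at UTC+02:00.
03:55 UTC + 2h = 05:55 local.

05:55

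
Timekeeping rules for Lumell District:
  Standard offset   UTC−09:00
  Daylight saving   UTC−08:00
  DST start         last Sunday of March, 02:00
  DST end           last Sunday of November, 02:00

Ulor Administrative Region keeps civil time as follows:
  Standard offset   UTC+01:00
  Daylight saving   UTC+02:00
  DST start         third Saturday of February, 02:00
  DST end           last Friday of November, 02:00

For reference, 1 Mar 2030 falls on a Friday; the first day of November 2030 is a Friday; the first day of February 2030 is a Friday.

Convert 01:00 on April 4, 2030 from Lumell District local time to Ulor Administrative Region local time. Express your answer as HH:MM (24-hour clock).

1 March 2030 is a Friday, so Sundays fall on 3, 10, 17, 24, 31; the last is March 31.
1 November 2030 is a Friday, so Sundays fall on 3, 10, 17, 24; the last is November 24.
April 4, 2030 lies within the daylight-saving period (31 March – 24 November), so Lumell District is on daylight time, UTC−08:00.
01:00 Lumell District + 8h = 09:00 UTC.
1 February 2030 is a Friday, so the first Saturday is February 2 and the third is February 16.
1 November 2030 is a Friday, so Fridays fall on 1, 8, 15, 22, 29; the last is November 29.
At the standard offset (UTC+01:00), 09:00 UTC + 1h = 10:00 Ulor Administrative Region standard time.
The standard-time date in Ulor Administrative Region, April 4, 2030, falls between 16 February and 29 November, so daylight saving is in effect and Ulor Administrative Region is at UTC+02:00.
09:00 UTC + 2h = 11:00 Ulor Administrative Region.

11:00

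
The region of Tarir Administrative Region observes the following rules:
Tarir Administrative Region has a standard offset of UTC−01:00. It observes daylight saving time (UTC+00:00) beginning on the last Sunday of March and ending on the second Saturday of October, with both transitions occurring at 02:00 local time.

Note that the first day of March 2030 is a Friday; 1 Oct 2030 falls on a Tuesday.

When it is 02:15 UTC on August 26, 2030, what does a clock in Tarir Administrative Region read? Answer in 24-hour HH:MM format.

1 March 2030 is a Friday, so Sundays fall on 3, 10, 17, 24, 31; the last is March 31.
1 October 2030 is a Tuesday, so the first Saturday is October 5 and the second is October 12.
At the standard offset (UTC−01:00), 02:15 UTC − 1h = 01:15 Tarir Administrative Region standard time.
The standard-time date in Tarir Administrative Region, August 26, 2030, lies within the daylight-saving period (31 March – 12 October), so Tarir Administrative Region is on daylight time, UTC+00:00.
02:15 UTC + 0h = 02:15 local.

02:15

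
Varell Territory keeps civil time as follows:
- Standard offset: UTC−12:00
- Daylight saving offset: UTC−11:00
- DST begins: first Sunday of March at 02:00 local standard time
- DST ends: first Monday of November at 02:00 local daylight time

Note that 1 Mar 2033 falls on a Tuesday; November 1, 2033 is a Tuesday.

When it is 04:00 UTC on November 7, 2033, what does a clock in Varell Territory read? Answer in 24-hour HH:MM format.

1 March 2033 is a Tuesday, so the first Sunday is March 6.
1 November 2033 is a Tuesday, so the first Monday is November 7.
At the standard offset (UTC−12:00), 04:00 UTC − 12h = 16:00 Varell Territory standard time (rolling into the previous day, 6 November 2033).
Daylight saving runs 6 March – 7 November; the standard-time date in Varell Territory, November 6, 2033, is inside that window, so Varell Territory is at UTC−11:00.
04:00 UTC − 11h = 17:00 local (rolling into the previous day, 6 November 2033).

17:00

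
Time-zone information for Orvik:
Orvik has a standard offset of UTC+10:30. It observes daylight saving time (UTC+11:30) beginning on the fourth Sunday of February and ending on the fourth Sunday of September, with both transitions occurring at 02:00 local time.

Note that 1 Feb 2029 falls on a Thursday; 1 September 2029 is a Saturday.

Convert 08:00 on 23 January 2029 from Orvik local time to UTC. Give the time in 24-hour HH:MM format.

1 February 2029 is a Thursday, so the first Sunday is February 4 and the fourth is February 25.
1 September 2029 is a Saturday, so the first Sunday is September 2 and the fourth is September 23.
23 January 2029 is outside the daylight-saving period (25 February – 23 September), so Orvik is on standard time, UTC+10:30.
08:00 local − 10h30m = 21:30 UTC (rolling into the previous day, 22 January 2029).

21:30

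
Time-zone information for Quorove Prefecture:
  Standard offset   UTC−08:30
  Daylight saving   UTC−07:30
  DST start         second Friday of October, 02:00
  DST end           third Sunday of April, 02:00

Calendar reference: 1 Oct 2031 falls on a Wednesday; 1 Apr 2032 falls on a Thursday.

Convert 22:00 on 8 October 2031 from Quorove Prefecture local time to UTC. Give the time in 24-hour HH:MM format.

06:30

1 October 2031 is a Wednesday, so the first Friday is October 3 and the second is October 10.
1 April 2032 is a Thursday, so the first Sunday is April 4 and the third is April 18.
Daylight saving runs 10 October 2031 – 18 April 2032; 8 October 2031 is outside that window, so Quorove Prefecture is on standard time at UTC−08:30.
22:00 local + 8h30m = 06:30 UTC (rolling into the next day, 9 October 2031).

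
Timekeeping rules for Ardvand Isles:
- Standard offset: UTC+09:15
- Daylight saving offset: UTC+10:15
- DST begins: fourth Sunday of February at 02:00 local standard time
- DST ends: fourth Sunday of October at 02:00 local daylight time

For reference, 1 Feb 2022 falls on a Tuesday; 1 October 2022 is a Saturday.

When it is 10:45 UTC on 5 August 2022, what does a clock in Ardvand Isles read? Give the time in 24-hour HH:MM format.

1 February 2022 is a Tuesday, so the first Sunday is February 6 and the fourth is February 27.
1 October 2022 is a Saturday, so the first Sunday is October 2 and the fourth is October 23.
At the standard offset (UTC+09:15), 10:45 UTC + 9h15m = 20:00 Ardvand Isles standard time.
The standard-time date in Ardvand Isles, 5 August 2022, lies within the daylight-saving period (27 February – 23 October), so Ardvand Isles is on daylight time, UTC+10:15.
10:45 UTC + 10h15m = 21:00 local.

21:00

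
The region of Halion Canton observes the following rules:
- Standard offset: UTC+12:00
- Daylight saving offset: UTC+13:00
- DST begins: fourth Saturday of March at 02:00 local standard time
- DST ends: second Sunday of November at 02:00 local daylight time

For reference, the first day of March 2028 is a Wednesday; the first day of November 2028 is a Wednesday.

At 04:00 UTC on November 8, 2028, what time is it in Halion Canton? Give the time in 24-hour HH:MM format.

1 March 2028 is a Wednesday, so the first Saturday is March 4 and the fourth is March 25.
1 November 2028 is a Wednesday, so the first Sunday is November 5 and the second is November 12.
At the standard offset (UTC+12:00), 04:00 UTC + 12h = 16:00 Halion Canton standard time.
Daylight saving runs 25 March – 12 November; the standard-time date in Halion Canton, November 8, 2028, is inside that window, so Halion Canton is at UTC+13:00.
04:00 UTC + 13h = 17:00 local.

17:00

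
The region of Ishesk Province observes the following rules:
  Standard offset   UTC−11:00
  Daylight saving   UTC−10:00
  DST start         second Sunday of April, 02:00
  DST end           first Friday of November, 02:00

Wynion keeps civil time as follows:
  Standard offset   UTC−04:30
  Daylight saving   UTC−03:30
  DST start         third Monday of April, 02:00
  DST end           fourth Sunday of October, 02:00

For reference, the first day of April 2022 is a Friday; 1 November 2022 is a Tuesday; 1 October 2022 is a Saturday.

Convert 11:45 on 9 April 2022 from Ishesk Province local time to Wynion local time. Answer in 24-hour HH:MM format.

18:15

1 April 2022 is a Friday, so the first Sunday is April 3 and the second is April 10.
1 November 2022 is a Tuesday, so the first Friday is November 4.
9 April 2022 does not fall between 10 April and 4 November, so daylight saving is not in effect and Ishesk Province is at UTC−11:00.
11:45 Ishesk Province + 11h = 22:45 UTC.
1 April 2022 is a Friday, so the first Monday is April 4 and the third is April 18.
1 October 2022 is a Saturday, so the first Sunday is October 2 and the fourth is October 23.
At the standard offset (UTC−04:30), 22:45 UTC − 4h30m = 18:15 Wynion standard time.
The standard-time date in Wynion, 9 April 2022, is outside the daylight-saving period (18 April – 23 October), so Wynion is on standard time, UTC−04:30.
22:45 UTC − 4h30m = 18:15 Wynion.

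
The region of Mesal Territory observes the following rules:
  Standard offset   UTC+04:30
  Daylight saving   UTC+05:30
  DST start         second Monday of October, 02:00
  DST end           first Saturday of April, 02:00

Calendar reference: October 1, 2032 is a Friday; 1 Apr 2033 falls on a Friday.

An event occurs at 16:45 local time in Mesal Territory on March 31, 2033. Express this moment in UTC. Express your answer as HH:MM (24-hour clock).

11:15

1 October 2032 is a Friday, so the first Monday is October 4 and the second is October 11.
1 April 2033 is a Friday, so the first Saturday is April 2.
Daylight saving runs 11 October 2032 – 2 April 2033; March 31, 2033 is inside that window, so Mesal Territory is at UTC+05:30.
16:45 local − 5h30m = 11:15 UTC.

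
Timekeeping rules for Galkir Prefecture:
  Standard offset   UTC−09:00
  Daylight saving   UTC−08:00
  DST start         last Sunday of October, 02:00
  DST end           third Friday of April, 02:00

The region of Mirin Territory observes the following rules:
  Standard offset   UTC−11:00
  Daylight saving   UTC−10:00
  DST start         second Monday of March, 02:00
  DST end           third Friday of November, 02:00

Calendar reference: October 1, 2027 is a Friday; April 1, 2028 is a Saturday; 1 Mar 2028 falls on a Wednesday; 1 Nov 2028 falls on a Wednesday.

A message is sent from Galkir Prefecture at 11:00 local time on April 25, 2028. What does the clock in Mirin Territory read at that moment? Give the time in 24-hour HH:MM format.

10:00

1 October 2027 is a Friday, so Sundays fall on 3, 10, 17, 24, 31; the last is October 31.
1 April 2028 is a Saturday, so the first Friday is April 7 and the third is April 21.
Daylight saving runs 31 October 2027 – 21 April 2028; April 25, 2028 is outside that window, so Galkir Prefecture is on standard time at UTC−09:00.
11:00 Galkir Prefecture + 9h = 20:00 UTC.
1 March 2028 is a Wednesday, so the first Monday is March 6 and the second is March 13.
1 November 2028 is a Wednesday, so the first Friday is November 3 and the third is November 17.
At the standard offset (UTC−11:00), 20:00 UTC − 11h = 09:00 Mirin Territory standard time.
The standard-time date in Mirin Territory, April 25, 2028, falls between 13 March and 17 November, so daylight saving is in effect and Mirin Territory is at UTC−10:00.
20:00 UTC − 10h = 10:00 Mirin Territory.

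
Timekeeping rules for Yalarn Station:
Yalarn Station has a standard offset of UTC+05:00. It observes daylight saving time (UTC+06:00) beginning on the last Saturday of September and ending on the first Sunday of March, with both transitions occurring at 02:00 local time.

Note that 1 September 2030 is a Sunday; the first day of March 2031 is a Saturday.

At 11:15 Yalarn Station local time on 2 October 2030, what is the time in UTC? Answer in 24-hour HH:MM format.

05:15

1 September 2030 is a Sunday, so Saturdays fall on 7, 14, 21, 28; the last is September 28.
1 March 2031 is a Saturday, so the first Sunday is March 2.
2 October 2030 falls between 28 September 2030 and 2 March 2031, so daylight saving is in effect and Yalarn Station is at UTC+06:00.
11:15 local − 6h = 05:15 UTC.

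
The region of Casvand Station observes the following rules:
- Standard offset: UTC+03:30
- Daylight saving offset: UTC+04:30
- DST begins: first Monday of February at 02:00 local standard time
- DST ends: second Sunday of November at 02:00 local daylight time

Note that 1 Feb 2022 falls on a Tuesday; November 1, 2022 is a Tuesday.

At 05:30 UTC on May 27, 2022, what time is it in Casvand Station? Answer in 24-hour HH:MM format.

1 February 2022 is a Tuesday, so the first Monday is February 7.
1 November 2022 is a Tuesday, so the first Sunday is November 6 and the second is November 13.
At the standard offset (UTC+03:30), 05:30 UTC + 3h30m = 09:00 Casvand Station standard time.
Daylight saving runs 7 February – 13 November; the standard-time date in Casvand Station, May 27, 2022, is inside that window, so Casvand Station is at UTC+04:30.
05:30 UTC + 4h30m = 10:00 local.

10:00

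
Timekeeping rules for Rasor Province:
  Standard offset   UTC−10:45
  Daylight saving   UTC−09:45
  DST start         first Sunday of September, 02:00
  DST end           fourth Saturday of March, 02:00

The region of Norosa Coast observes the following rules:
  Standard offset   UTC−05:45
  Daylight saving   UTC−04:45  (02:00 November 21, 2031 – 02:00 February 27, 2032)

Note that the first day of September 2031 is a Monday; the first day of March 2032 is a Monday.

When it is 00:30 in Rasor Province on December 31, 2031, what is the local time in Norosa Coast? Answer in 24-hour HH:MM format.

1 September 2031 is a Monday, so the first Sunday is September 7.
1 March 2032 is a Monday, so the first Saturday is March 6 and the fourth is March 27.
Daylight saving runs 7 September 2031 – 27 March 2032; December 31, 2031 is inside that window, so Rasor Province is at UTC−09:45.
00:30 Rasor Province + 9h45m = 10:15 UTC.
At the standard offset (UTC−05:45), 10:15 UTC − 5h45m = 04:30 Norosa Coast standard time.
The standard-time date in Norosa Coast, December 31, 2031, falls between 21 November 2031 and 27 February 2032, so daylight saving is in effect and Norosa Coast is at UTC−04:45.
10:15 UTC − 4h45m = 05:30 Norosa Coast.

05:30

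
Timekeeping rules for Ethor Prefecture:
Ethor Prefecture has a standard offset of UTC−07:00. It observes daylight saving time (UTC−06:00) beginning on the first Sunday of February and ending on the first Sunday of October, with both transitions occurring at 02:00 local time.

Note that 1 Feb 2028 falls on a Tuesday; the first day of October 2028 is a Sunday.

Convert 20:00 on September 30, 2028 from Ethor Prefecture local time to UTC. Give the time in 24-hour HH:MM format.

1 February 2028 is a Tuesday, so the first Sunday is February 6.
1 October 2028 is a Sunday, so the first Sunday is October 1.
September 30, 2028 lies within the daylight-saving period (6 February – 1 October), so Ethor Prefecture is on daylight time, UTC−06:00.
20:00 local + 6h = 02:00 UTC (rolling into the next day, 1 October 2028).

02:00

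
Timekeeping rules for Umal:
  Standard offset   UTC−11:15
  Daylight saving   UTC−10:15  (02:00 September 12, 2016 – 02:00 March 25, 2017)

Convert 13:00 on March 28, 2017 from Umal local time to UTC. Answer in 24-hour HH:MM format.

00:15

March 28, 2017 is outside the daylight-saving period (12 September 2016 – 25 March 2017), so Umal is on standard time, UTC−11:15.
13:00 local + 11h15m = 00:15 UTC (rolling into the next day, 29 March 2017).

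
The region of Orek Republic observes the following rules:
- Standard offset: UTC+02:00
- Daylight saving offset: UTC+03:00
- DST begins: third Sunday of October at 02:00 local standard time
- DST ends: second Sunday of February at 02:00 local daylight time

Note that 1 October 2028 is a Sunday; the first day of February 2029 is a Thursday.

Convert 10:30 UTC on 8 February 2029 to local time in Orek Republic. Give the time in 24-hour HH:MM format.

1 October 2028 is a Sunday, so the first Sunday is October 1 and the third is October 15.
1 February 2029 is a Thursday, so the first Sunday is February 4 and the second is February 11.
At the standard offset (UTC+02:00), 10:30 UTC + 2h = 12:30 Orek Republic standard time.
The standard-time date in Orek Republic, 8 February 2029, falls between 15 October 2028 and 11 February 2029, so daylight saving is in effect and Orek Republic is at UTC+03:00.
10:30 UTC + 3h = 13:30 local.

13:30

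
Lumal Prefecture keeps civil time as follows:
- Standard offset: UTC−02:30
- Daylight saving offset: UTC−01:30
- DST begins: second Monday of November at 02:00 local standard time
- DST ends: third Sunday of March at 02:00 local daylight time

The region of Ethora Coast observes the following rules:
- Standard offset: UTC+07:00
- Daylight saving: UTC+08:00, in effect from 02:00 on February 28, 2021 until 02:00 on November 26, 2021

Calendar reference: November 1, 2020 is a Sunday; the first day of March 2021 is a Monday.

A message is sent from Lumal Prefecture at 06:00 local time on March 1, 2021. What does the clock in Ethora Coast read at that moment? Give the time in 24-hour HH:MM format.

1 November 2020 is a Sunday, so the first Monday is November 2 and the second is November 9.
1 March 2021 is a Monday, so the first Sunday is March 7 and the third is March 21.
March 1, 2021 lies within the daylight-saving period (9 November 2020 – 21 March 2021), so Lumal Prefecture is on daylight time, UTC−01:30.
06:00 Lumal Prefecture + 1h30m = 07:30 UTC.
At the standard offset (UTC+07:00), 07:30 UTC + 7h = 14:30 Ethora Coast standard time.
The standard-time date in Ethora Coast, March 1, 2021, falls between 28 February and 26 November, so daylight saving is in effect and Ethora Coast is at UTC+08:00.
07:30 UTC + 8h = 15:30 Ethora Coast.

15:30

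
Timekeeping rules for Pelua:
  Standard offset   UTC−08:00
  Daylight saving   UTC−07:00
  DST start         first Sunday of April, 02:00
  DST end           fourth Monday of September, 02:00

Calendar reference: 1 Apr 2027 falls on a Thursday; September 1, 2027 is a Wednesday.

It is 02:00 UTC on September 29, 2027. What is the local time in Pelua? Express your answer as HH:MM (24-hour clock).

1 April 2027 is a Thursday, so the first Sunday is April 4.
1 September 2027 is a Wednesday, so the first Monday is September 6 and the fourth is September 27.
At the standard offset (UTC−08:00), 02:00 UTC − 8h = 18:00 Pelua standard time (rolling into the previous day, 28 September 2027).
The standard-time date in Pelua, September 28, 2027, does not fall between 4 April and 27 September, so daylight saving is not in effect and Pelua is at UTC−08:00.
02:00 UTC − 8h = 18:00 local (rolling into the previous day, 28 September 2027).

18:00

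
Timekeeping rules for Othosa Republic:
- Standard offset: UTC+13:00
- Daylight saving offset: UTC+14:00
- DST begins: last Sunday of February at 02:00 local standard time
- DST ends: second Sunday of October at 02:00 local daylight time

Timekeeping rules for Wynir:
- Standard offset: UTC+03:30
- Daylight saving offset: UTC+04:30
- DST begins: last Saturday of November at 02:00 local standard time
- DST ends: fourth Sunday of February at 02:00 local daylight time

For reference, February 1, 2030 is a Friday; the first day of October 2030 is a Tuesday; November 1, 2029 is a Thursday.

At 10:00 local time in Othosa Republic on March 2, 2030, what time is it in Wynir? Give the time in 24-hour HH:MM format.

1 February 2030 is a Friday, so Sundays fall on 3, 10, 17, 24; the last is February 24.
1 October 2030 is a Tuesday, so the first Sunday is October 6 and the second is October 13.
March 2, 2030 lies within the daylight-saving period (24 February – 13 October), so Othosa Republic is on daylight time, UTC+14:00.
10:00 Othosa Republic − 14h = 20:00 UTC (rolling into the previous day, 1 March 2030).
1 November 2029 is a Thursday, so Saturdays fall on 3, 10, 17, 24; the last is November 24.
1 February 2030 is a Friday, so the first Sunday is February 3 and the fourth is February 24.
At the standard offset (UTC+03:30), 20:00 UTC + 3h30m = 23:30 Wynir standard time.
The standard-time date in Wynir, March 1, 2030, does not fall between 24 November 2029 and 24 February 2030, so daylight saving is not in effect and Wynir is at UTC+03:30.
20:00 UTC + 3h30m = 23:30 Wynir.

23:30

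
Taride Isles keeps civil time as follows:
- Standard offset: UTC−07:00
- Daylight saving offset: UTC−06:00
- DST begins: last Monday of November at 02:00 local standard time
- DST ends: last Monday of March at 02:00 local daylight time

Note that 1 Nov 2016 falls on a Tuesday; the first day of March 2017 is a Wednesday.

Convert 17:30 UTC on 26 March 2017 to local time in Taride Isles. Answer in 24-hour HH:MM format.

11:30

1 November 2016 is a Tuesday, so Mondays fall on 7, 14, 21, 28; the last is November 28.
1 March 2017 is a Wednesday, so Mondays fall on 6, 13, 20, 27; the last is March 27.
At the standard offset (UTC−07:00), 17:30 UTC − 7h = 10:30 Taride Isles standard time.
Daylight saving runs 28 November 2016 – 27 March 2017; the standard-time date in Taride Isles, 26 March 2017, is inside that window, so Taride Isles is at UTC−06:00.
17:30 UTC − 6h = 11:30 local.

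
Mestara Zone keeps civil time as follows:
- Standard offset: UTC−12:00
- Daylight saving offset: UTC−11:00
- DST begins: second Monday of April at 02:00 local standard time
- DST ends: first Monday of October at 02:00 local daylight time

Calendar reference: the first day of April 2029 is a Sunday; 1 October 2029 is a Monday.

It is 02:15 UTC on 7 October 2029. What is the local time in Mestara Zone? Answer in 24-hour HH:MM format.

14:15

1 April 2029 is a Sunday, so the first Monday is April 2 and the second is April 9.
1 October 2029 is a Monday, so the first Monday is October 1.
At the standard offset (UTC−12:00), 02:15 UTC − 12h = 14:15 Mestara Zone standard time (rolling into the previous day, 6 October 2029).
The standard-time date in Mestara Zone, 6 October 2029, does not fall between 9 April and 1 October, so daylight saving is not in effect and Mestara Zone is at UTC−12:00.
02:15 UTC − 12h = 14:15 local (rolling into the previous day, 6 October 2029).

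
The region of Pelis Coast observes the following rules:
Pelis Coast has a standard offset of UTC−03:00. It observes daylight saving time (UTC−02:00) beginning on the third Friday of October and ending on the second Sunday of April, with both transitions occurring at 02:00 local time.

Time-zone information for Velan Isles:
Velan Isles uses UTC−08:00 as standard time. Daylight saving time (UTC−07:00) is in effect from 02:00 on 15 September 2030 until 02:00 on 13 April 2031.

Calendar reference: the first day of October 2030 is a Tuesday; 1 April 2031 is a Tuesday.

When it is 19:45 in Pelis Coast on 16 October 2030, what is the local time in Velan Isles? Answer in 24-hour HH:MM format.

15:45

1 October 2030 is a Tuesday, so the first Friday is October 4 and the third is October 18.
1 April 2031 is a Tuesday, so the first Sunday is April 6 and the second is April 13.
Daylight saving runs 18 October 2030 – 13 April 2031; 16 October 2030 is outside that window, so Pelis Coast is on standard time at UTC−03:00.
19:45 Pelis Coast + 3h = 22:45 UTC.
At the standard offset (UTC−08:00), 22:45 UTC − 8h = 14:45 Velan Isles standard time.
The standard-time date in Velan Isles, 16 October 2030, falls between 15 September 2030 and 13 April 2031, so daylight saving is in effect and Velan Isles is at UTC−07:00.
22:45 UTC − 7h = 15:45 Velan Isles.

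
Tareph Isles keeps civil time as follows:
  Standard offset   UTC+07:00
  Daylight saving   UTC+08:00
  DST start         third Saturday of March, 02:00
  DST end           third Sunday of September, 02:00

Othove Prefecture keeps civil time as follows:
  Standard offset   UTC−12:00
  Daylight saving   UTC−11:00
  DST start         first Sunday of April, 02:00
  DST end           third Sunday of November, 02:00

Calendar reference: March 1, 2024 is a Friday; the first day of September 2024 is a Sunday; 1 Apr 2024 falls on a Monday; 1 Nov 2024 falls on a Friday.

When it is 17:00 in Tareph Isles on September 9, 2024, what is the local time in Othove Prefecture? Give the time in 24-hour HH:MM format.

1 March 2024 is a Friday, so the first Saturday is March 2 and the third is March 16.
1 September 2024 is a Sunday, so the first Sunday is September 1 and the third is September 15.
September 9, 2024 falls between 16 March and 15 September, so daylight saving is in effect and Tareph Isles is at UTC+08:00.
17:00 Tareph Isles − 8h = 09:00 UTC.
1 April 2024 is a Monday, so the first Sunday is April 7.
1 November 2024 is a Friday, so the first Sunday is November 3 and the third is November 17.
At the standard offset (UTC−12:00), 09:00 UTC − 12h = 21:00 Othove Prefecture standard time (rolling into the previous day, 8 September 2024).
The standard-time date in Othove Prefecture, September 8, 2024, lies within the daylight-saving period (7 April – 17 November), so Othove Prefecture is on daylight time, UTC−11:00.
09:00 UTC − 11h = 22:00 Othove Prefecture (rolling into the previous day, 8 September 2024).

22:00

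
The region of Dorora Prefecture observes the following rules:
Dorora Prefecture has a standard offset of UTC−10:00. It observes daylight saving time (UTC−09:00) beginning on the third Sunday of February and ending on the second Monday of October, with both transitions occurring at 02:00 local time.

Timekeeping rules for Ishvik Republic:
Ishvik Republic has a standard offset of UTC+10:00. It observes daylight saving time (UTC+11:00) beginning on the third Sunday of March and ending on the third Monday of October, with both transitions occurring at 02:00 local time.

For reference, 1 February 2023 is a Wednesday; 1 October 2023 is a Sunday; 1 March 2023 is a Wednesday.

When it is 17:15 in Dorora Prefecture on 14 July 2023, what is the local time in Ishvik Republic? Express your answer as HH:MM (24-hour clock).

1 February 2023 is a Wednesday, so the first Sunday is February 5 and the third is February 19.
1 October 2023 is a Sunday, so the first Monday is October 2 and the second is October 9.
14 July 2023 lies within the daylight-saving period (19 February – 9 October), so Dorora Prefecture is on daylight time, UTC−09:00.
17:15 Dorora Prefecture + 9h = 02:15 UTC (rolling into the next day, 15 July 2023).
1 March 2023 is a Wednesday, so the first Sunday is March 5 and the third is March 19.
1 October 2023 is a Sunday, so the first Monday is October 2 and the third is October 16.
At the standard offset (UTC+10:00), 02:15 UTC + 10h = 12:15 Ishvik Republic standard time.
The standard-time date in Ishvik Republic, 15 July 2023, falls between 19 March and 16 October, so daylight saving is in effect and Ishvik Republic is at UTC+11:00.
02:15 UTC + 11h = 13:15 Ishvik Republic.

13:15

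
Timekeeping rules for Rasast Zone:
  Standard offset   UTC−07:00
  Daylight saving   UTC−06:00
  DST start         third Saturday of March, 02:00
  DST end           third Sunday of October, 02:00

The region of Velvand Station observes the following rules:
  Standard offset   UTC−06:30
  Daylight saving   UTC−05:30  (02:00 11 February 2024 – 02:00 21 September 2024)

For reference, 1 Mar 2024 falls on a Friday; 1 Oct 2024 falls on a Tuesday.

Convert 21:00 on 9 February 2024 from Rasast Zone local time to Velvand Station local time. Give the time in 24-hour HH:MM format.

1 March 2024 is a Friday, so the first Saturday is March 2 and the third is March 16.
1 October 2024 is a Tuesday, so the first Sunday is October 6 and the third is October 20.
Daylight saving runs 16 March – 20 October; 9 February 2024 is outside that window, so Rasast Zone is on standard time at UTC−07:00.
21:00 Rasast Zone + 7h = 04:00 UTC (rolling into the next day, 10 February 2024).
At the standard offset (UTC−06:30), 04:00 UTC − 6h30m = 21:30 Velvand Station standard time (rolling into the previous day, 9 February 2024).
Daylight saving runs 11 February – 21 September; the standard-time date in Velvand Station, 9 February 2024, is outside that window, so Velvand Station is on standard time at UTC−06:30.
04:00 UTC − 6h30m = 21:30 Velvand Station (rolling into the previous day, 9 February 2024).

21:30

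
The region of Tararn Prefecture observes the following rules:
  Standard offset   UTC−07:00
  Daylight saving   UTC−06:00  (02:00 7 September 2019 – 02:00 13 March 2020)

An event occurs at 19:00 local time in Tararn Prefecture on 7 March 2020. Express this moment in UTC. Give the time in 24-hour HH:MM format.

7 March 2020 falls between 7 September 2019 and 13 March 2020, so daylight saving is in effect and Tararn Prefecture is at UTC−06:00.
19:00 local + 6h = 01:00 UTC (rolling into the next day, 8 March 2020).

01:00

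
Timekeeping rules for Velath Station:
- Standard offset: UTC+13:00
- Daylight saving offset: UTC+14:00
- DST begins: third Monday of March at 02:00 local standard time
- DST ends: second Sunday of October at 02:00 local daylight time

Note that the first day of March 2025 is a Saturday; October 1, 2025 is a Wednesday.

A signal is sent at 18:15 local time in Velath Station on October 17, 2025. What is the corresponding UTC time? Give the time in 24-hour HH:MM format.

1 March 2025 is a Saturday, so the first Monday is March 3 and the third is March 17.
1 October 2025 is a Wednesday, so the first Sunday is October 5 and the second is October 12.
Daylight saving runs 17 March – 12 October; October 17, 2025 is outside that window, so Velath Station is on standard time at UTC+13:00.
18:15 local − 13h = 05:15 UTC.

05:15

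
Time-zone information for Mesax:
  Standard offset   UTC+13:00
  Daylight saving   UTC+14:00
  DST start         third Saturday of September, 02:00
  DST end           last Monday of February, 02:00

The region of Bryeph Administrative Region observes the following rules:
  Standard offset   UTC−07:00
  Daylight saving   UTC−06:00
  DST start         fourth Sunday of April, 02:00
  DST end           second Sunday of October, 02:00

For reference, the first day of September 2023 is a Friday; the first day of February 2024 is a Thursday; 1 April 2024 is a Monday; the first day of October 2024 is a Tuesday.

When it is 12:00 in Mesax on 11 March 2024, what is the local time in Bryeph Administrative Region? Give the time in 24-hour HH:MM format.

1 September 2023 is a Friday, so the first Saturday is September 2 and the third is September 16.
1 February 2024 is a Thursday, so Mondays fall on 5, 12, 19, 26; the last is February 26.
Daylight saving runs 16 September 2023 – 26 February 2024; 11 March 2024 is outside that window, so Mesax is on standard time at UTC+13:00.
12:00 Mesax − 13h = 23:00 UTC (rolling into the previous day, 10 March 2024).
1 April 2024 is a Monday, so the first Sunday is April 7 and the fourth is April 28.
1 October 2024 is a Tuesday, so the first Sunday is October 6 and the second is October 13.
At the standard offset (UTC−07:00), 23:00 UTC − 7h = 16:00 Bryeph Administrative Region standard time.
The standard-time date in Bryeph Administrative Region, 10 March 2024, does not fall between 28 April and 13 October, so daylight saving is not in effect and Bryeph Administrative Region is at UTC−07:00.
23:00 UTC − 7h = 16:00 Bryeph Administrative Region.

16:00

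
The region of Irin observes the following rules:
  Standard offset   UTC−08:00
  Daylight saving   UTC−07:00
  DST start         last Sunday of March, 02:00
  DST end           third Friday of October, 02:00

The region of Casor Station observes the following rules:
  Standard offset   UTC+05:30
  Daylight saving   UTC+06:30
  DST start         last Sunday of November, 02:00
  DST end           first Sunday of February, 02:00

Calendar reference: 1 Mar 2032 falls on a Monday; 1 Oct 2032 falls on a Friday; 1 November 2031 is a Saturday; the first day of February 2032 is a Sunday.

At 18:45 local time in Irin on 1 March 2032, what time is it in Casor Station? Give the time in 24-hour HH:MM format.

1 March 2032 is a Monday, so Sundays fall on 7, 14, 21, 28; the last is March 28.
1 October 2032 is a Friday, so the first Friday is October 1 and the third is October 15.
Daylight saving runs 28 March – 15 October; 1 March 2032 is outside that window, so Irin is on standard time at UTC−08:00.
18:45 Irin + 8h = 02:45 UTC (rolling into the next day, 2 March 2032).
1 November 2031 is a Saturday, so Sundays fall on 2, 9, 16, 23, 30; the last is November 30.
1 February 2032 is a Sunday, so the first Sunday is February 1.
At the standard offset (UTC+05:30), 02:45 UTC + 5h30m = 08:15 Casor Station standard time.
The standard-time date in Casor Station, 2 March 2032, does not fall between 30 November 2031 and 1 February 2032, so daylight saving is not in effect and Casor Station is at UTC+05:30.
02:45 UTC + 5h30m = 08:15 Casor Station.

08:15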